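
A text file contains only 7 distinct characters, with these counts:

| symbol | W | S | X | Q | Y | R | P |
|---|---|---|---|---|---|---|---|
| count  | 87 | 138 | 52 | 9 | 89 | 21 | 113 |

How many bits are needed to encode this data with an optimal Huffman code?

1299

Build the Huffman tree bottom-up:
merge Q(9) and R(21): 30
merge 30 and X(52): 82
merge 82 and W(87): 169
merge Y(89) and P(113): 202
merge S(138) and 169: 307
merge 202 and 307: 509
Total encoded bits = sum of merged weights = 30 + 82 + 169 + 202 + 307 + 509 = 1299.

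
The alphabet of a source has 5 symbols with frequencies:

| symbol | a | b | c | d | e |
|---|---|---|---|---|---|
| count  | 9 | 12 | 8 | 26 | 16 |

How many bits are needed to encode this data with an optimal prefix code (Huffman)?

159

Merge the two smallest weights repeatedly:
c(8) + a(9) → 17
b(12) + e(16) → 28
17 + d(26) → 43
28 + 43 → 71
Each symbol's bit-cost is frequency × depth; summing gives 159 bits (equivalently 17 + 28 + 43 + 71).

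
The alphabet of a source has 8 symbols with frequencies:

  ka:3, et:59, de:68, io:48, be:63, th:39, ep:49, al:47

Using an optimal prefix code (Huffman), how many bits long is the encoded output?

1102

Greedily combine the two least-frequent nodes:
merge ka(3) and th(39): 42
merge 42 and al(47): 89
merge io(48) and ep(49): 97
merge et(59) and be(63): 122
merge de(68) and 89: 157
merge 97 and 122: 219
merge 157 and 219: 376
Total encoded bits = sum of merged weights = 42 + 89 + 97 + 122 + 157 + 219 + 376 = 1102.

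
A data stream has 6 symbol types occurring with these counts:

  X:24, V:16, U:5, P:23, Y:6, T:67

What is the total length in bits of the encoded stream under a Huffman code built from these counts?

300

Greedily combine the two least-frequent nodes:
merge U(5) and Y(6): 11
merge 11 and V(16): 27
merge P(23) and X(24): 47
merge 27 and 47: 74
merge T(67) and 74: 141
Each symbol's bit-cost is frequency × depth; summing gives 300 bits (equivalently 11 + 27 + 47 + 74 + 141).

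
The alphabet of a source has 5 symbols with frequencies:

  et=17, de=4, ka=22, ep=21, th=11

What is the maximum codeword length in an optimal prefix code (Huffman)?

Merge the two lowest-weight nodes at each step:
de(4) + th(11) → 15
15 + et(17) → 32
ep(21) + ka(22) → 43
32 + 43 → 75
Maximum depth reached is 3.

3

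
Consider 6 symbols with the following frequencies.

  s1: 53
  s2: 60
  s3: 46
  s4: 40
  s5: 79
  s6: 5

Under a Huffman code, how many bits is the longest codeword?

Merge the two lowest-weight nodes at each step:
combine s6(5), s4(40) → 45
combine 45, s3(46) → 91
combine s1(53), s2(60) → 113
combine s5(79), 91 → 170
combine 113, 170 → 283
The rarest symbols sit at the bottom; the longest codeword is 4 bits.

4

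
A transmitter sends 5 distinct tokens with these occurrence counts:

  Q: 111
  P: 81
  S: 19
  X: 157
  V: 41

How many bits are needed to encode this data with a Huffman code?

862

Greedily combine the two least-frequent nodes:
merge S(19) and V(41): 60
merge 60 and P(81): 141
merge Q(111) and 141: 252
merge X(157) and 252: 409
Each symbol's bit-cost is frequency × depth; summing gives 862 bits (equivalently 60 + 141 + 252 + 409).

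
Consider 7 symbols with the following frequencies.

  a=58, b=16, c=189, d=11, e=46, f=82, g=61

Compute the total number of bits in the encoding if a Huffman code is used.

1111

Greedily combine the two least-frequent nodes:
d(11) + b(16) → 27
27 + e(46) → 73
a(58) + g(61) → 119
73 + f(82) → 155
119 + 155 → 274
c(189) + 274 → 463
Each symbol's bit-cost is frequency × depth; summing gives 1111 bits (equivalently 27 + 73 + 119 + 155 + 274 + 463).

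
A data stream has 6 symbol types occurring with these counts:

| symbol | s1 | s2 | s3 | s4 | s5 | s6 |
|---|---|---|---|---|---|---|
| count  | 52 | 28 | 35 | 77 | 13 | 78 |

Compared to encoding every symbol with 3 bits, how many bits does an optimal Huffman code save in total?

Fixed-length: 3 bits × 283 symbols = 849 bits.
Huffman merges:
merge s5(13) and s2(28): 41
merge s3(35) and 41: 76
merge s1(52) and 76: 128
merge s4(77) and s6(78): 155
merge 128 and 155: 283
Huffman total = 41 + 76 + 128 + 155 + 283 = 683 bits.
Saving = 849 − 683 = 166 bits.

166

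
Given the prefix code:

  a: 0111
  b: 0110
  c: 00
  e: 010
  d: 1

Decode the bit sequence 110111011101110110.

ddaaab

Read left to right; each codeword is recognised as soon as it completes (prefix code):
  1→d | 1→d | 0111→a | 0111→a | 0111→a | 0110→b
Decoded message: ddaaab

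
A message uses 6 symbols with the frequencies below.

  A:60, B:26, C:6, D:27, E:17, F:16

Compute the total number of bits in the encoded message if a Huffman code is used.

Merge the two smallest weights repeatedly:
merge C(6) and F(16): 22
merge E(17) and 22: 39
merge B(26) and D(27): 53
merge 39 and 53: 92
merge A(60) and 92: 152
Total encoded bits = sum of merged weights = 22 + 39 + 53 + 92 + 152 = 358.

358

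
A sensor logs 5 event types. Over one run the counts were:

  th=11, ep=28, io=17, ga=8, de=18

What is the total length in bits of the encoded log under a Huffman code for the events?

Merge the two smallest weights repeatedly:
combine ga(8), th(11) → 19
combine io(17), de(18) → 35
combine 19, ep(28) → 47
combine 35, 47 → 82
The encoded length is the sum of every internal node's weight: 19 + 35 + 47 + 82 = 183 bits.

183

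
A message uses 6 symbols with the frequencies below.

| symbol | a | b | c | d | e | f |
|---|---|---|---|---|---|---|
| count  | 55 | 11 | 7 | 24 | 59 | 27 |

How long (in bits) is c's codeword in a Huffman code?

4

Repeatedly merge the two smallest:
combine c(7), b(11) → 18
combine 18, d(24) → 42
combine f(27), 42 → 69
combine a(55), e(59) → 114
combine 69, 114 → 183
c's leaf is at depth 4, giving a 4-bit codeword.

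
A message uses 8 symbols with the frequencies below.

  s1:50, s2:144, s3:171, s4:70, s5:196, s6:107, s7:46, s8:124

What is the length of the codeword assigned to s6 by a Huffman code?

3

Huffman merges, smallest pair first:
combine s7(46), s1(50) → 96
combine s4(70), 96 → 166
combine s6(107), s8(124) → 231
combine s2(144), 166 → 310
combine s3(171), s5(196) → 367
combine 231, 310 → 541
combine 367, 541 → 908
s6's leaf is at depth 3, giving a 3-bit codeword.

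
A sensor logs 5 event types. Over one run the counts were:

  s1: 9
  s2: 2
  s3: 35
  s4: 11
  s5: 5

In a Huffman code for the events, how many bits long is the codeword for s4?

Build the tree from the bottom:
s2(2) + s5(5) → 7
7 + s1(9) → 16
s4(11) + 16 → 27
27 + s3(35) → 62
The subtree containing s4 is merged 2 times, so code length = 2.

2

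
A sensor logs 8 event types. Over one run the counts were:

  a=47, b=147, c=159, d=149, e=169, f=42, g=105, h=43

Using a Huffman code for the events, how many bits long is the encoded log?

Greedily combine the two least-frequent nodes:
f(42) + h(43) → 85
a(47) + 85 → 132
g(105) + 132 → 237
b(147) + d(149) → 296
c(159) + e(169) → 328
237 + 296 → 533
328 + 533 → 861
The encoded length is the sum of every internal node's weight: 85 + 132 + 237 + 296 + 328 + 533 + 861 = 2472 bits.

2472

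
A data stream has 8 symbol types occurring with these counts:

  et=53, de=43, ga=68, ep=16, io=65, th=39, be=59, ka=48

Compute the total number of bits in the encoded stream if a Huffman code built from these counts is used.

1160

Merge the two smallest weights repeatedly:
combine ep(16), th(39) → 55
combine de(43), ka(48) → 91
combine et(53), 55 → 108
combine be(59), io(65) → 124
combine ga(68), 91 → 159
combine 108, 124 → 232
combine 159, 232 → 391
Each symbol's bit-cost is frequency × depth; summing gives 1160 bits (equivalently 55 + 91 + 108 + 124 + 159 + 232 + 391).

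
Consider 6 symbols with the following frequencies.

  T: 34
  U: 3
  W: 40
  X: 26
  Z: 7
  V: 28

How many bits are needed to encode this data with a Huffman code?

Merge the two smallest weights repeatedly:
combine U(3), Z(7) → 10
combine 10, X(26) → 36
combine V(28), T(34) → 62
combine 36, W(40) → 76
combine 62, 76 → 138
Each symbol's bit-cost is frequency × depth; summing gives 322 bits (equivalently 10 + 36 + 62 + 76 + 138).

322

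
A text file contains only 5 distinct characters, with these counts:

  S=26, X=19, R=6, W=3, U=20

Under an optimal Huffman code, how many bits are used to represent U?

2

Repeatedly merge the two smallest:
W(3) + R(6) → 9
9 + X(19) → 28
U(20) + S(26) → 46
28 + 46 → 74
U sits 2 levels below the root, so its codeword is 2 bits.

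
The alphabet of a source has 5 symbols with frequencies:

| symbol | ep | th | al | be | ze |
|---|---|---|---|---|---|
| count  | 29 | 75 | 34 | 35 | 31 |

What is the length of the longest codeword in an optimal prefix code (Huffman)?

Merge the two lowest-weight nodes at each step:
combine ep(29), ze(31) → 60
combine al(34), be(35) → 69
combine 60, 69 → 129
combine th(75), 129 → 204
Maximum depth reached is 3.

3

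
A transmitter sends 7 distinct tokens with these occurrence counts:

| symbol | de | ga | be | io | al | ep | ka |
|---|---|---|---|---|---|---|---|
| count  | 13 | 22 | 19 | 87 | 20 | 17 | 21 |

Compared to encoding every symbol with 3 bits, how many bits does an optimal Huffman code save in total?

105

Fixed-length: 3 bits × 199 symbols = 597 bits.
Huffman merges:
combine de(13), ep(17) → 30
combine be(19), al(20) → 39
combine ka(21), ga(22) → 43
combine 30, 39 → 69
combine 43, 69 → 112
combine io(87), 112 → 199
Huffman total = 30 + 39 + 43 + 69 + 112 + 199 = 492 bits.
Saving = 597 − 492 = 105 bits.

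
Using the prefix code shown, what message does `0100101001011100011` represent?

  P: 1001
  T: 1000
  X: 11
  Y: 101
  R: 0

RPRPRXTX

Read left to right; each codeword is recognised as soon as it completes (prefix code):
  0→R | 1001→P | 0→R | 1001→P | 0→R | 11→X | 1000→T | 11→X
Decoded message: RPRPRXTX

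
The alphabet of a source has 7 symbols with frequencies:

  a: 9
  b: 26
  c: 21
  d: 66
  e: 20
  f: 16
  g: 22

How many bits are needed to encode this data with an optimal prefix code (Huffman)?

473

Merge the two smallest weights repeatedly:
combine a(9), f(16) → 25
combine e(20), c(21) → 41
combine g(22), 25 → 47
combine b(26), 41 → 67
combine 47, d(66) → 113
combine 67, 113 → 180
Total encoded bits = sum of merged weights = 25 + 41 + 47 + 67 + 113 + 180 = 473.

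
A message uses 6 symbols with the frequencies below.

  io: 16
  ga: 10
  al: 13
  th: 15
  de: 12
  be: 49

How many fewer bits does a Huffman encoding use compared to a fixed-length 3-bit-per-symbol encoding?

Fixed-length: 3 bits × 115 symbols = 345 bits.
Huffman merges:
combine ga(10), de(12) → 22
combine al(13), th(15) → 28
combine io(16), 22 → 38
combine 28, 38 → 66
combine be(49), 66 → 115
Huffman total = 22 + 28 + 38 + 66 + 115 = 269 bits.
Saving = 345 − 269 = 76 bits.

76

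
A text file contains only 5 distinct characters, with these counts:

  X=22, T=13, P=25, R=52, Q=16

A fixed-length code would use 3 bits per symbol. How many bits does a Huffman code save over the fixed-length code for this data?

Fixed-length: 3 bits × 128 symbols = 384 bits.
Huffman merges:
merge T(13) and Q(16): 29
merge X(22) and P(25): 47
merge 29 and 47: 76
merge R(52) and 76: 128
Huffman total = 29 + 47 + 76 + 128 = 280 bits.
Saving = 384 − 280 = 104 bits.

104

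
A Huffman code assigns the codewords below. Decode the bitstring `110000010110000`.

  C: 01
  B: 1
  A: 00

Read left to right; each codeword is recognised as soon as it completes (prefix code):
  1→B | 1→B | 00→A | 00→A | 01→C | 01→C | 1→B | 00→A | 00→A
Decoded message: BBAACCBAA

BBAACCBAA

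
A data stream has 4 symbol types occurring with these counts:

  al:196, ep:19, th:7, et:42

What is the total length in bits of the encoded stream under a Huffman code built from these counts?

358

Greedily combine the two least-frequent nodes:
th(7) + ep(19) → 26
26 + et(42) → 68
68 + al(196) → 264
Each symbol's bit-cost is frequency × depth; summing gives 358 bits (equivalently 26 + 68 + 264).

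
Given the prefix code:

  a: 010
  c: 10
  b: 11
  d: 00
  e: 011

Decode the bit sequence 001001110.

dcec

Read left to right; each codeword is recognised as soon as it completes (prefix code):
  00→d | 10→c | 011→e | 10→c
Decoded message: dcec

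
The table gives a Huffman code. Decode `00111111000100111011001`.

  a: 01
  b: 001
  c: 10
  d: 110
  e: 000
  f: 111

Read left to right; each codeword is recognised as soon as it completes (prefix code):
  001→b | 111→f | 110→d | 001→b | 001→b | 110→d | 110→d | 01→a
Decoded message: bfdbbdda

bfdbbdda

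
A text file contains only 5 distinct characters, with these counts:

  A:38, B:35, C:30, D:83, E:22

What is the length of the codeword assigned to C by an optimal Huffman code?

3

Build the tree from the bottom:
merge E(22) and C(30): 52
merge B(35) and A(38): 73
merge 52 and 73: 125
merge D(83) and 125: 208
The subtree containing C is merged 3 times, so code length = 3.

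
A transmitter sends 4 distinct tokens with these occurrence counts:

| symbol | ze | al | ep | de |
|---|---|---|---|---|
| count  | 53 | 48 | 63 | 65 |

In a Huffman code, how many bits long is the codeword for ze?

2

Huffman merges, smallest pair first:
al(48) + ze(53) → 101
ep(63) + de(65) → 128
101 + 128 → 229
ze's leaf is at depth 2, giving a 2-bit codeword.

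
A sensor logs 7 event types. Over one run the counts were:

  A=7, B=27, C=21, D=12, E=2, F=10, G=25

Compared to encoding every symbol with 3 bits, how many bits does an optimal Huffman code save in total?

Fixed-length: 3 bits × 104 symbols = 312 bits.
Huffman merges:
E(2) + A(7) → 9
9 + F(10) → 19
D(12) + 19 → 31
C(21) + G(25) → 46
B(27) + 31 → 58
46 + 58 → 104
Huffman total = 9 + 19 + 31 + 46 + 58 + 104 = 267 bits.
Saving = 312 − 267 = 45 bits.

45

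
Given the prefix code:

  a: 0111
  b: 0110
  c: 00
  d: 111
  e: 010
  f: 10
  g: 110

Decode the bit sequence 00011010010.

cbfe

Read left to right; each codeword is recognised as soon as it completes (prefix code):
  00→c | 0110→b | 10→f | 010→e
Decoded message: cbfe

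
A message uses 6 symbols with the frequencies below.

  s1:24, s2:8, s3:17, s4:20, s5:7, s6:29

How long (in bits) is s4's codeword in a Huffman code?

2

Huffman merges, smallest pair first:
s5(7) + s2(8) → 15
15 + s3(17) → 32
s4(20) + s1(24) → 44
s6(29) + 32 → 61
44 + 61 → 105
s4 sits 2 levels below the root, so its codeword is 2 bits.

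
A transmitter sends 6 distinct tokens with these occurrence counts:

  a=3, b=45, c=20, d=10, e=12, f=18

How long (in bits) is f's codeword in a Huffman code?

3

Build the tree from the bottom:
a(3) + d(10) → 13
e(12) + 13 → 25
f(18) + c(20) → 38
25 + 38 → 63
b(45) + 63 → 108
f sits 3 levels below the root, so its codeword is 3 bits.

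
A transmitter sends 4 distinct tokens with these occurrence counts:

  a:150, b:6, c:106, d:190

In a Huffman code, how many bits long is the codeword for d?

Repeatedly merge the two smallest:
b(6) + c(106) → 112
112 + a(150) → 262
d(190) + 262 → 452
d is a child of the root — depth 1, so its codeword is a single bit.

1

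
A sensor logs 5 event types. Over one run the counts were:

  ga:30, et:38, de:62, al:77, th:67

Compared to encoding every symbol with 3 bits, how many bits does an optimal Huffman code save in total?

206

Fixed-length: 3 bits × 274 symbols = 822 bits.
Huffman merges:
combine ga(30), et(38) → 68
combine de(62), th(67) → 129
combine 68, al(77) → 145
combine 129, 145 → 274
Huffman total = 68 + 129 + 145 + 274 = 616 bits.
Saving = 822 − 616 = 206 bits.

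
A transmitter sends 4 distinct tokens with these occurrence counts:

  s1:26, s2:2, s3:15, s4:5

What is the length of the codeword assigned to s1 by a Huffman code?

Build the tree from the bottom:
s2(2) + s4(5) → 7
7 + s3(15) → 22
22 + s1(26) → 48
s1 is a child of the root — depth 1, so its codeword is a single bit.

1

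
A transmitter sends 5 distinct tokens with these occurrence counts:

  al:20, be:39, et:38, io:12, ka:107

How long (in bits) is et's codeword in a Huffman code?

3

Huffman merges, smallest pair first:
io(12) + al(20) → 32
32 + et(38) → 70
be(39) + 70 → 109
ka(107) + 109 → 216
et sits 3 levels below the root, so its codeword is 3 bits.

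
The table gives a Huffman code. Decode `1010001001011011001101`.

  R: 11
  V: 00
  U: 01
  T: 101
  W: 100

TVUVTTWRU

Read left to right; each codeword is recognised as soon as it completes (prefix code):
  101→T | 00→V | 01→U | 00→V | 101→T | 101→T | 100→W | 11→R | 01→U
Decoded message: TVUVTTWRU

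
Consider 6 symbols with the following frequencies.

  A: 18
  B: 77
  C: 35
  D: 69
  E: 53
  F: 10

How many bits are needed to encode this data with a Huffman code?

Merge the two smallest weights repeatedly:
merge F(10) and A(18): 28
merge 28 and C(35): 63
merge E(53) and 63: 116
merge D(69) and B(77): 146
merge 116 and 146: 262
The encoded length is the sum of every internal node's weight: 28 + 63 + 116 + 146 + 262 = 615 bits.

615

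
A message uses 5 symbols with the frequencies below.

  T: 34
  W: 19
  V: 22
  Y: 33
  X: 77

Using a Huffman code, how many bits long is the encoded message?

401

Merge the two smallest weights repeatedly:
merge W(19) and V(22): 41
merge Y(33) and T(34): 67
merge 41 and 67: 108
merge X(77) and 108: 185
The encoded length is the sum of every internal node's weight: 41 + 67 + 108 + 185 = 401 bits.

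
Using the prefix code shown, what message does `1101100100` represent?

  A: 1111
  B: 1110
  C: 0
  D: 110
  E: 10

DDCEC

Read left to right; each codeword is recognised as soon as it completes (prefix code):
  110→D | 110→D | 0→C | 10→E | 0→C
Decoded message: DDCEC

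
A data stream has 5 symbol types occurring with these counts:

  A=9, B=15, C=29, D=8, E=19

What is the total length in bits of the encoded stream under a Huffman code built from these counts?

Greedily combine the two least-frequent nodes:
merge D(8) and A(9): 17
merge B(15) and 17: 32
merge E(19) and C(29): 48
merge 32 and 48: 80
Total encoded bits = sum of merged weights = 17 + 32 + 48 + 80 = 177.

177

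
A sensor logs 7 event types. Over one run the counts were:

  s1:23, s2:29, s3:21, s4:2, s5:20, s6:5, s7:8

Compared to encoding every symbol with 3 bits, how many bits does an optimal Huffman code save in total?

Fixed-length: 3 bits × 108 symbols = 324 bits.
Huffman merges:
s4(2) + s6(5) → 7
7 + s7(8) → 15
15 + s5(20) → 35
s3(21) + s1(23) → 44
s2(29) + 35 → 64
44 + 64 → 108
Huffman total = 7 + 15 + 35 + 44 + 64 + 108 = 273 bits.
Saving = 324 − 273 = 51 bits.

51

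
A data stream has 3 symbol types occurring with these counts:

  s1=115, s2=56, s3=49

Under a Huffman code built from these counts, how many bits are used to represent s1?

Huffman merges, smallest pair first:
s3(49) + s2(56) → 105
105 + s1(115) → 220
s1 sits one level below the root: a 1-bit codeword.

1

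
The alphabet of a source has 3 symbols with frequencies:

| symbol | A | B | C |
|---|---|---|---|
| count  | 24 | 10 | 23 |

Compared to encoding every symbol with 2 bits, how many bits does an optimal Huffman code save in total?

Fixed-length: 2 bits × 57 symbols = 114 bits.
Huffman merges:
combine B(10), C(23) → 33
combine A(24), 33 → 57
Huffman total = 33 + 57 = 90 bits.
Saving = 114 − 90 = 24 bits.

24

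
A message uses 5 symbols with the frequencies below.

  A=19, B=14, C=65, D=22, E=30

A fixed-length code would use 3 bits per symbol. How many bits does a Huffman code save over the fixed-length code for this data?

Fixed-length: 3 bits × 150 symbols = 450 bits.
Huffman merges:
B(14) + A(19) → 33
D(22) + E(30) → 52
33 + 52 → 85
C(65) + 85 → 150
Huffman total = 33 + 52 + 85 + 150 = 320 bits.
Saving = 450 − 320 = 130 bits.

130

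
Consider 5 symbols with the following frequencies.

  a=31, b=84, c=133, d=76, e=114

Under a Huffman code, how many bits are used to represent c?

2

Repeatedly merge the two smallest:
combine a(31), d(76) → 107
combine b(84), 107 → 191
combine e(114), c(133) → 247
combine 191, 247 → 438
c's leaf is at depth 2, giving a 2-bit codeword.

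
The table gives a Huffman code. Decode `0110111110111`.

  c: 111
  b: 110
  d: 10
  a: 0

abcbc

Read left to right; each codeword is recognised as soon as it completes (prefix code):
  0→a | 110→b | 111→c | 110→b | 111→c
Decoded message: abcbc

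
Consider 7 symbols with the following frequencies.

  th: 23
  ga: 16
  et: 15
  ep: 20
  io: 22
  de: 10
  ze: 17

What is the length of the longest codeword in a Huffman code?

3

Merge the two lowest-weight nodes at each step:
combine de(10), et(15) → 25
combine ga(16), ze(17) → 33
combine ep(20), io(22) → 42
combine th(23), 25 → 48
combine 33, 42 → 75
combine 48, 75 → 123
The first pair merged (de, et) ends up deepest, at depth 3.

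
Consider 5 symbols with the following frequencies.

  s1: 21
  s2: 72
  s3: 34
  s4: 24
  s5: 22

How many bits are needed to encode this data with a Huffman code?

375

Merge the two smallest weights repeatedly:
s1(21) + s5(22) → 43
s4(24) + s3(34) → 58
43 + 58 → 101
s2(72) + 101 → 173
Each symbol's bit-cost is frequency × depth; summing gives 375 bits (equivalently 43 + 58 + 101 + 173).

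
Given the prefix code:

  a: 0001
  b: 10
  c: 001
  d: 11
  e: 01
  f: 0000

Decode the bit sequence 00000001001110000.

facdf

Read left to right; each codeword is recognised as soon as it completes (prefix code):
  0000→f | 0001→a | 001→c | 11→d | 0000→f
Decoded message: facdf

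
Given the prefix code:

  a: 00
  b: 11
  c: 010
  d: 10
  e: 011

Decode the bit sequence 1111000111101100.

Read left to right; each codeword is recognised as soon as it completes (prefix code):
  11→b | 11→b | 00→a | 011→e | 11→b | 011→e | 00→a
Decoded message: bbaebea

bbaebea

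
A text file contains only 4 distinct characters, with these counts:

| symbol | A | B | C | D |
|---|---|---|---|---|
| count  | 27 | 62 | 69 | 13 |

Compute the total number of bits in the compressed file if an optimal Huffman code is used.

313

Merge the two smallest weights repeatedly:
merge D(13) and A(27): 40
merge 40 and B(62): 102
merge C(69) and 102: 171
The encoded length is the sum of every internal node's weight: 40 + 102 + 171 = 313 bits.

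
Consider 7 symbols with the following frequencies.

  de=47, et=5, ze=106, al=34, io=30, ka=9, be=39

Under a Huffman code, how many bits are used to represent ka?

Repeatedly merge the two smallest:
combine et(5), ka(9) → 14
combine 14, io(30) → 44
combine al(34), be(39) → 73
combine 44, de(47) → 91
combine 73, 91 → 164
combine ze(106), 164 → 270
The subtree containing ka is merged 5 times, so code length = 5.

5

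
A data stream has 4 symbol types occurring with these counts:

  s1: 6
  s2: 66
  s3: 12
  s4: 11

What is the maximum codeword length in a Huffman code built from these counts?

Merge the two lowest-weight nodes at each step:
s1(6) + s4(11) → 17
s3(12) + 17 → 29
29 + s2(66) → 95
The first pair merged (s1, s4) ends up deepest, at depth 3.

3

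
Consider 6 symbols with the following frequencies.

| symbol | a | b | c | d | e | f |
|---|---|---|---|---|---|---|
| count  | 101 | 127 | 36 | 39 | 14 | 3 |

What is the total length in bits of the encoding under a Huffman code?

675

Greedily combine the two least-frequent nodes:
merge f(3) and e(14): 17
merge 17 and c(36): 53
merge d(39) and 53: 92
merge 92 and a(101): 193
merge b(127) and 193: 320
Each symbol's bit-cost is frequency × depth; summing gives 675 bits (equivalently 17 + 53 + 92 + 193 + 320).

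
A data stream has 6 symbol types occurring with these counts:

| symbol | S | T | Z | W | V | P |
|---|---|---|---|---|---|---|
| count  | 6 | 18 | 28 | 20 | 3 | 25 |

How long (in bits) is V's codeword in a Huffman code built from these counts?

Huffman merges, smallest pair first:
V(3) + S(6) → 9
9 + T(18) → 27
W(20) + P(25) → 45
27 + Z(28) → 55
45 + 55 → 100
V sits 4 levels below the root, so its codeword is 4 bits.

4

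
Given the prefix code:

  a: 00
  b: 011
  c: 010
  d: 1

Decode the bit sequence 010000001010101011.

caacdcdb

Read left to right; each codeword is recognised as soon as it completes (prefix code):
  010→c | 00→a | 00→a | 010→c | 1→d | 010→c | 1→d | 011→b
Decoded message: caacdcdb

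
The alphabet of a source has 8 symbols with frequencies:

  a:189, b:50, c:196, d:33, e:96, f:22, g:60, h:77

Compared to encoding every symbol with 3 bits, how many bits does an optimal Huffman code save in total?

225

Fixed-length: 3 bits × 723 symbols = 2169 bits.
Huffman merges:
combine f(22), d(33) → 55
combine b(50), 55 → 105
combine g(60), h(77) → 137
combine e(96), 105 → 201
combine 137, a(189) → 326
combine c(196), 201 → 397
combine 326, 397 → 723
Huffman total = 55 + 105 + 137 + 201 + 326 + 397 + 723 = 1944 bits.
Saving = 2169 − 1944 = 225 bits.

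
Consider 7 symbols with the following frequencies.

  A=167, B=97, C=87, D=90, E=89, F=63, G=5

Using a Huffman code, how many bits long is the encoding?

Merge the two smallest weights repeatedly:
G(5) + F(63) → 68
68 + C(87) → 155
E(89) + D(90) → 179
B(97) + 155 → 252
A(167) + 179 → 346
252 + 346 → 598
The encoded length is the sum of every internal node's weight: 68 + 155 + 179 + 252 + 346 + 598 = 1598 bits.

1598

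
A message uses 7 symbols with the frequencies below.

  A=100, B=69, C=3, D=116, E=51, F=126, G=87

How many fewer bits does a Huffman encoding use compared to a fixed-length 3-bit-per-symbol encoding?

Fixed-length: 3 bits × 552 symbols = 1656 bits.
Huffman merges:
combine C(3), E(51) → 54
combine 54, B(69) → 123
combine G(87), A(100) → 187
combine D(116), 123 → 239
combine F(126), 187 → 313
combine 239, 313 → 552
Huffman total = 54 + 123 + 187 + 239 + 313 + 552 = 1468 bits.
Saving = 1656 − 1468 = 188 bits.

188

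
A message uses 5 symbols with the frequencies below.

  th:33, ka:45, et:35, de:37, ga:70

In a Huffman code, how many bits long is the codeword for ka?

2

Build the tree from the bottom:
th(33) + et(35) → 68
de(37) + ka(45) → 82
68 + ga(70) → 138
82 + 138 → 220
ka sits 2 levels below the root, so its codeword is 2 bits.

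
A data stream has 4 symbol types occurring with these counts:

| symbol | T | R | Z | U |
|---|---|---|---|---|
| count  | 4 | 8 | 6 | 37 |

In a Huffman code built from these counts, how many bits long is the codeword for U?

Huffman merges, smallest pair first:
combine T(4), Z(6) → 10
combine R(8), 10 → 18
combine 18, U(37) → 55
U sits one level below the root: a 1-bit codeword.

1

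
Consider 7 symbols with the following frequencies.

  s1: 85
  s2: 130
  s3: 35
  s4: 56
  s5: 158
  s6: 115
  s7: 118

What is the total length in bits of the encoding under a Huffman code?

1894

Greedily combine the two least-frequent nodes:
merge s3(35) and s4(56): 91
merge s1(85) and 91: 176
merge s6(115) and s7(118): 233
merge s2(130) and s5(158): 288
merge 176 and 233: 409
merge 288 and 409: 697
Total encoded bits = sum of merged weights = 91 + 176 + 233 + 288 + 409 + 697 = 1894.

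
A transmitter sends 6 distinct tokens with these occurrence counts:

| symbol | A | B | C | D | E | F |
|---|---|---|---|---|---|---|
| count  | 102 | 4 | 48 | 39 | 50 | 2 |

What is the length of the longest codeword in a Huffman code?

Merge the two lowest-weight nodes at each step:
combine F(2), B(4) → 6
combine 6, D(39) → 45
combine 45, C(48) → 93
combine E(50), 93 → 143
combine A(102), 143 → 245
The rarest symbols sit at the bottom; the longest codeword is 5 bits.

5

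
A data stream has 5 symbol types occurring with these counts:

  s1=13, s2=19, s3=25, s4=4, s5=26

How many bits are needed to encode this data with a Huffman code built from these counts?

Merge the two smallest weights repeatedly:
s4(4) + s1(13) → 17
17 + s2(19) → 36
s3(25) + s5(26) → 51
36 + 51 → 87
The encoded length is the sum of every internal node's weight: 17 + 36 + 51 + 87 = 191 bits.

191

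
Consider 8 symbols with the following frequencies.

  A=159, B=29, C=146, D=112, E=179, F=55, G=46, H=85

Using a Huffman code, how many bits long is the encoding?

2300

Merge the two smallest weights repeatedly:
B(29) + G(46) → 75
F(55) + 75 → 130
H(85) + D(112) → 197
130 + C(146) → 276
A(159) + E(179) → 338
197 + 276 → 473
338 + 473 → 811
The encoded length is the sum of every internal node's weight: 75 + 130 + 197 + 276 + 338 + 473 + 811 = 2300 bits.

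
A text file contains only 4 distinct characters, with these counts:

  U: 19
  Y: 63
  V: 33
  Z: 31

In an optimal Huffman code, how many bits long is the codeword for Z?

3

Repeatedly merge the two smallest:
merge U(19) and Z(31): 50
merge V(33) and 50: 83
merge Y(63) and 83: 146
Z's leaf is at depth 3, giving a 3-bit codeword.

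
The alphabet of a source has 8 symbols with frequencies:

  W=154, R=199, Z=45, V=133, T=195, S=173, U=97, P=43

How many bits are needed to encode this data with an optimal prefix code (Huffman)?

Merge the two smallest weights repeatedly:
merge P(43) and Z(45): 88
merge 88 and U(97): 185
merge V(133) and W(154): 287
merge S(173) and 185: 358
merge T(195) and R(199): 394
merge 287 and 358: 645
merge 394 and 645: 1039
Each symbol's bit-cost is frequency × depth; summing gives 2996 bits (equivalently 88 + 185 + 287 + 358 + 394 + 645 + 1039).

2996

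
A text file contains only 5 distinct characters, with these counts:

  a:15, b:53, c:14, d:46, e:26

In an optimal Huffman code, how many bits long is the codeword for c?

Huffman merges, smallest pair first:
c(14) + a(15) → 29
e(26) + 29 → 55
d(46) + b(53) → 99
55 + 99 → 154
c's leaf is at depth 3, giving a 3-bit codeword.

3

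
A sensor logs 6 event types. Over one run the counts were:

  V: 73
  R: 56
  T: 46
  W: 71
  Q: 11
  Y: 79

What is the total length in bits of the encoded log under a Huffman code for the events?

Build the Huffman tree bottom-up:
Q(11) + T(46) → 57
R(56) + 57 → 113
W(71) + V(73) → 144
Y(79) + 113 → 192
144 + 192 → 336
Each symbol's bit-cost is frequency × depth; summing gives 842 bits (equivalently 57 + 113 + 144 + 192 + 336).

842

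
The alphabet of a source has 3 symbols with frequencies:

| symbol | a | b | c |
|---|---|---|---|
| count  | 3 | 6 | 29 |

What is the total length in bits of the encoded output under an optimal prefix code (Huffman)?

47

Build the Huffman tree bottom-up:
a(3) + b(6) → 9
9 + c(29) → 38
Each symbol's bit-cost is frequency × depth; summing gives 47 bits (equivalently 9 + 38).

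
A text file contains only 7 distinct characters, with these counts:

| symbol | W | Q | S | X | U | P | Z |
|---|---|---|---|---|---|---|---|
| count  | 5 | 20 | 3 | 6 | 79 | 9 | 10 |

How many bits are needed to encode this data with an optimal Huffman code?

Build the Huffman tree bottom-up:
merge S(3) and W(5): 8
merge X(6) and 8: 14
merge P(9) and Z(10): 19
merge 14 and 19: 33
merge Q(20) and 33: 53
merge 53 and U(79): 132
Total encoded bits = sum of merged weights = 8 + 14 + 19 + 33 + 53 + 132 = 259.

259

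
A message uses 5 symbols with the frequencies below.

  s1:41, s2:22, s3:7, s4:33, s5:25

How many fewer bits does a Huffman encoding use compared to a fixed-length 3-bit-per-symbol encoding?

99

Fixed-length: 3 bits × 128 symbols = 384 bits.
Huffman merges:
combine s3(7), s2(22) → 29
combine s5(25), 29 → 54
combine s4(33), s1(41) → 74
combine 54, 74 → 128
Huffman total = 29 + 54 + 74 + 128 = 285 bits.
Saving = 384 − 285 = 99 bits.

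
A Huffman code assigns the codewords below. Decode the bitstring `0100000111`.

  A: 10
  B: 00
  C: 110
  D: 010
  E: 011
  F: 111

Read left to right; each codeword is recognised as soon as it completes (prefix code):
  010→D | 00→B | 00→B | 111→F
Decoded message: DBBF

DBBF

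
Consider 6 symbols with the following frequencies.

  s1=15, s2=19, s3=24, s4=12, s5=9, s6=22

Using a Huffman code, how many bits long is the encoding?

257

Build the Huffman tree bottom-up:
combine s5(9), s4(12) → 21
combine s1(15), s2(19) → 34
combine 21, s6(22) → 43
combine s3(24), 34 → 58
combine 43, 58 → 101
Total encoded bits = sum of merged weights = 21 + 34 + 43 + 58 + 101 = 257.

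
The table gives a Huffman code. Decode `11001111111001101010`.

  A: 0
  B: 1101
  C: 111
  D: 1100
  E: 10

DCCEABAE

Read left to right; each codeword is recognised as soon as it completes (prefix code):
  1100→D | 111→C | 111→C | 10→E | 0→A | 1101→B | 0→A | 10→E
Decoded message: DCCEABAE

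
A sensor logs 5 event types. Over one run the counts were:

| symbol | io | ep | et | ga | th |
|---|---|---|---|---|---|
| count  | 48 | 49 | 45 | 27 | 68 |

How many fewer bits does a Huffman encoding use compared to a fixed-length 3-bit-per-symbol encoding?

Fixed-length: 3 bits × 237 symbols = 711 bits.
Huffman merges:
ga(27) + et(45) → 72
io(48) + ep(49) → 97
th(68) + 72 → 140
97 + 140 → 237
Huffman total = 72 + 97 + 140 + 237 = 546 bits.
Saving = 711 − 546 = 165 bits.

165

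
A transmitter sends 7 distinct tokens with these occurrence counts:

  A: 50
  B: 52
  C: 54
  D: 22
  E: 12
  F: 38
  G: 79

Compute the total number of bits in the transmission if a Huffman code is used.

822

Merge the two smallest weights repeatedly:
E(12) + D(22) → 34
34 + F(38) → 72
A(50) + B(52) → 102
C(54) + 72 → 126
G(79) + 102 → 181
126 + 181 → 307
Each symbol's bit-cost is frequency × depth; summing gives 822 bits (equivalently 34 + 72 + 102 + 126 + 181 + 307).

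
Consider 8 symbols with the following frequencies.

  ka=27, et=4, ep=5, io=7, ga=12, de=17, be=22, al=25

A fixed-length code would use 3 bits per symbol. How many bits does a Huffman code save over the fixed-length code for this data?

Fixed-length: 3 bits × 119 symbols = 357 bits.
Huffman merges:
et(4) + ep(5) → 9
io(7) + 9 → 16
ga(12) + 16 → 28
de(17) + be(22) → 39
al(25) + ka(27) → 52
28 + 39 → 67
52 + 67 → 119
Huffman total = 9 + 16 + 28 + 39 + 52 + 67 + 119 = 330 bits.
Saving = 357 − 330 = 27 bits.

27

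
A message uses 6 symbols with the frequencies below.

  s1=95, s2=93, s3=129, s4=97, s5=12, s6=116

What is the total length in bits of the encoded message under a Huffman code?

Merge the two smallest weights repeatedly:
s5(12) + s2(93) → 105
s1(95) + s4(97) → 192
105 + s6(116) → 221
s3(129) + 192 → 321
221 + 321 → 542
The encoded length is the sum of every internal node's weight: 105 + 192 + 221 + 321 + 542 = 1381 bits.

1381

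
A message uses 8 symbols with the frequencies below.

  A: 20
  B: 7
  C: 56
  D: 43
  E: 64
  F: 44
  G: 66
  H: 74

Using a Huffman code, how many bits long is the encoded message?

1075

Greedily combine the two least-frequent nodes:
combine B(7), A(20) → 27
combine 27, D(43) → 70
combine F(44), C(56) → 100
combine E(64), G(66) → 130
combine 70, H(74) → 144
combine 100, 130 → 230
combine 144, 230 → 374
Total encoded bits = sum of merged weights = 27 + 70 + 100 + 130 + 144 + 230 + 374 = 1075.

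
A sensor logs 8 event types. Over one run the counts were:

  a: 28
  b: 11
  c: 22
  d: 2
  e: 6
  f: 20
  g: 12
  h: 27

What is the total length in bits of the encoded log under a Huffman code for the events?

Merge the two smallest weights repeatedly:
d(2) + e(6) → 8
8 + b(11) → 19
g(12) + 19 → 31
f(20) + c(22) → 42
h(27) + a(28) → 55
31 + 42 → 73
55 + 73 → 128
Total encoded bits = sum of merged weights = 8 + 19 + 31 + 42 + 55 + 73 + 128 = 356.

356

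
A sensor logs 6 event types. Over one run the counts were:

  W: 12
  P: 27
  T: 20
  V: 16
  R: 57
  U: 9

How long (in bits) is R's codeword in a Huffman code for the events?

1

Repeatedly merge the two smallest:
combine U(9), W(12) → 21
combine V(16), T(20) → 36
combine 21, P(27) → 48
combine 36, 48 → 84
combine R(57), 84 → 141
R sits one level below the root: a 1-bit codeword.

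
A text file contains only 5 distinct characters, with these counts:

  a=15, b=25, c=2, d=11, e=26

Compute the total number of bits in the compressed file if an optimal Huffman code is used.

171

Greedily combine the two least-frequent nodes:
merge c(2) and d(11): 13
merge 13 and a(15): 28
merge b(25) and e(26): 51
merge 28 and 51: 79
Total encoded bits = sum of merged weights = 13 + 28 + 51 + 79 = 171.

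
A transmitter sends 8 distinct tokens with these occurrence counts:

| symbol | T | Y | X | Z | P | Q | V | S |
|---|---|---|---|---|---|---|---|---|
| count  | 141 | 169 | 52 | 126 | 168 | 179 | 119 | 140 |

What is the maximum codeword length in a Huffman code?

Merge the two lowest-weight nodes at each step:
combine X(52), V(119) → 171
combine Z(126), S(140) → 266
combine T(141), P(168) → 309
combine Y(169), 171 → 340
combine Q(179), 266 → 445
combine 309, 340 → 649
combine 445, 649 → 1094
Maximum depth reached is 4.

4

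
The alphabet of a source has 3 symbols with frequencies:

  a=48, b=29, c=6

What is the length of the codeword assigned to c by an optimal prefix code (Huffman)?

2

Huffman merges, smallest pair first:
merge c(6) and b(29): 35
merge 35 and a(48): 83
c's leaf is at depth 2, giving a 2-bit codeword.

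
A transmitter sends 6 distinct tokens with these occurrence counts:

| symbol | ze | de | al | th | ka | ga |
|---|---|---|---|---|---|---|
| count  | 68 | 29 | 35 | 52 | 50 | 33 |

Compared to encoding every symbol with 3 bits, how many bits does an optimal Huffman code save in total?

Fixed-length: 3 bits × 267 symbols = 801 bits.
Huffman merges:
de(29) + ga(33) → 62
al(35) + ka(50) → 85
th(52) + 62 → 114
ze(68) + 85 → 153
114 + 153 → 267
Huffman total = 62 + 85 + 114 + 153 + 267 = 681 bits.
Saving = 801 − 681 = 120 bits.

120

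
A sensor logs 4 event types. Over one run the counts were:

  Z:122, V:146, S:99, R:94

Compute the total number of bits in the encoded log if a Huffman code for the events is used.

922

Build the Huffman tree bottom-up:
merge R(94) and S(99): 193
merge Z(122) and V(146): 268
merge 193 and 268: 461
The encoded length is the sum of every internal node's weight: 193 + 268 + 461 = 922 bits.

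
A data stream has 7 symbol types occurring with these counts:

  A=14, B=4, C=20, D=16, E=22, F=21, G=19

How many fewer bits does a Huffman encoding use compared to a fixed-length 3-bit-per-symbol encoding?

25

Fixed-length: 3 bits × 116 symbols = 348 bits.
Huffman merges:
combine B(4), A(14) → 18
combine D(16), 18 → 34
combine G(19), C(20) → 39
combine F(21), E(22) → 43
combine 34, 39 → 73
combine 43, 73 → 116
Huffman total = 18 + 34 + 39 + 43 + 73 + 116 = 323 bits.
Saving = 348 − 323 = 25 bits.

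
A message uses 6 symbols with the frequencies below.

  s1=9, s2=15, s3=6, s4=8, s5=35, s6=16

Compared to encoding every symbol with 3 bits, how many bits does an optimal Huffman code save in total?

56

Fixed-length: 3 bits × 89 symbols = 267 bits.
Huffman merges:
s3(6) + s4(8) → 14
s1(9) + 14 → 23
s2(15) + s6(16) → 31
23 + 31 → 54
s5(35) + 54 → 89
Huffman total = 14 + 23 + 31 + 54 + 89 = 211 bits.
Saving = 267 − 211 = 56 bits.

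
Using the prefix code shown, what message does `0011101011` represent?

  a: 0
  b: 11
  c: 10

aabccb

Read left to right; each codeword is recognised as soon as it completes (prefix code):
  0→a | 0→a | 11→b | 10→c | 10→c | 11→b
Decoded message: aabccb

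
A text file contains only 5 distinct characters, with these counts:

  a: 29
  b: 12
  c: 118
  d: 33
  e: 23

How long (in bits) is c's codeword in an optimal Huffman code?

1

Build the tree from the bottom:
b(12) + e(23) → 35
a(29) + d(33) → 62
35 + 62 → 97
97 + c(118) → 215
c is a child of the root — depth 1, so its codeword is a single bit.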